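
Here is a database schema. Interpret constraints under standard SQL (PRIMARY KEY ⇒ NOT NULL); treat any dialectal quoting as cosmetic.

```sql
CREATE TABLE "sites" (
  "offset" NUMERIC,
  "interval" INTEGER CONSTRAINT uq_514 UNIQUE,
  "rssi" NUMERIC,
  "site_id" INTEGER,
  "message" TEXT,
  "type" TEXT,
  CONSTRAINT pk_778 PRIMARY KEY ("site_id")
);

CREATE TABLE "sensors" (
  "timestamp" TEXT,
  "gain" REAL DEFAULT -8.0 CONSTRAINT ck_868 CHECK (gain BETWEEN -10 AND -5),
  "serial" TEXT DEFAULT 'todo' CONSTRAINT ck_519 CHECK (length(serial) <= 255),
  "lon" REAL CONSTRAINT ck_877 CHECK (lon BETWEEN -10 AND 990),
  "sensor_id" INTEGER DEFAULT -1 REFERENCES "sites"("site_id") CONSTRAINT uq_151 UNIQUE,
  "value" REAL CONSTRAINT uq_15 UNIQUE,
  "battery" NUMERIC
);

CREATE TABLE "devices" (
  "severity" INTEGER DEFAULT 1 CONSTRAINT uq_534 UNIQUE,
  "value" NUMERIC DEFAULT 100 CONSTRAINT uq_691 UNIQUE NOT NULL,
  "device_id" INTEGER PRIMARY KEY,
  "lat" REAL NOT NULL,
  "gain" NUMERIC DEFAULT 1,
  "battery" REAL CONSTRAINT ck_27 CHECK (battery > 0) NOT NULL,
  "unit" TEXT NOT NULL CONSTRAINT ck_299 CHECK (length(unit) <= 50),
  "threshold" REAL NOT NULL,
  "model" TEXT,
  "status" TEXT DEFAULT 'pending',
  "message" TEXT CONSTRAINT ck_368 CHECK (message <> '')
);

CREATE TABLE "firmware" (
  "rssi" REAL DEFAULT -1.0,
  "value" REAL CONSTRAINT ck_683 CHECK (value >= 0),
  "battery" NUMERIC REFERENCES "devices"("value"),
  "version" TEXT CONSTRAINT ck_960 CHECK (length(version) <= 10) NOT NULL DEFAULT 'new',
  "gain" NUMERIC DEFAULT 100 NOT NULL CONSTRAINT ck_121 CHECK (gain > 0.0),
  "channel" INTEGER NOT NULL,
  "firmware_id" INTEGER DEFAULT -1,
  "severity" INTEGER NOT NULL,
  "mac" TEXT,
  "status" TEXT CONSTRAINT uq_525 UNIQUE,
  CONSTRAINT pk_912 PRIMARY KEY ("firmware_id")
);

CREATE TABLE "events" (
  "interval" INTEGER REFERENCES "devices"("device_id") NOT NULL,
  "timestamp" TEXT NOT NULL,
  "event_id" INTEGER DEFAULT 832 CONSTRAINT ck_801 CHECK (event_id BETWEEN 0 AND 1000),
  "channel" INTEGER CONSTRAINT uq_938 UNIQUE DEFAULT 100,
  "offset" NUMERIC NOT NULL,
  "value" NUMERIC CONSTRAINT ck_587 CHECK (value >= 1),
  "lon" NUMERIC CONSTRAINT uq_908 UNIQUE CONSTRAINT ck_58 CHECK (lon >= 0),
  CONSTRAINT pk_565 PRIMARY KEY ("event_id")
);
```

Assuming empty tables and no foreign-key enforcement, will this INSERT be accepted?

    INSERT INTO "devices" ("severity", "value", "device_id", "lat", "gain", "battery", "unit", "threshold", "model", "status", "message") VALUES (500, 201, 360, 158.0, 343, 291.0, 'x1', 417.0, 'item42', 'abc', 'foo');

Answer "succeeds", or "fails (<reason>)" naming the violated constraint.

NOT NULL columns: battery is supplied; device_id is supplied; lat is supplied; threshold is supplied; unit is supplied; value is supplied.
CHECK constraints: 291.0 satisfies (battery > 0); 'x1' satisfies (length(unit) <= 50); 'foo' satisfies (message <> '').
No constraint is violated.

succeeds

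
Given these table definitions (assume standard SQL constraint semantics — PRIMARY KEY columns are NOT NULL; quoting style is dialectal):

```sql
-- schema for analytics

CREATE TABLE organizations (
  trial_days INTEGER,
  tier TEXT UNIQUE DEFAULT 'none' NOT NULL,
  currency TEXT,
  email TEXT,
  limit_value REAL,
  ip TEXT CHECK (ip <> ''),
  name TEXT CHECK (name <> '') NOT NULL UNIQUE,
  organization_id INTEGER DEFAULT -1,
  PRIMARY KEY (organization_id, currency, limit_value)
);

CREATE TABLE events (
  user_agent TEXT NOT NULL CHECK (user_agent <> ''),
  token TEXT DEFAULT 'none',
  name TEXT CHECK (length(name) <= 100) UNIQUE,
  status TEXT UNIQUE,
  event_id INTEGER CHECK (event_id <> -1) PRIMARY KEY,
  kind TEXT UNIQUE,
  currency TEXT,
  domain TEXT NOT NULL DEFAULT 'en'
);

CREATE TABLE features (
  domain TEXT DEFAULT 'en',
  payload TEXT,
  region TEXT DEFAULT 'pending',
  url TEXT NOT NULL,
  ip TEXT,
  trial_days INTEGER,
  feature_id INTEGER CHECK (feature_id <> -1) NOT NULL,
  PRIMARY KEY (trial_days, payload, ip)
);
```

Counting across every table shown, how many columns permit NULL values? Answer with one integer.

10

organizations: 3 nullable (trial_days, email, ip — PK (organization_id, currency, limit_value) and explicit NOT NULL columns excluded).
events: 5 nullable (token, name, status, kind, currency — PK (event_id) and explicit NOT NULL columns excluded).
features: 2 nullable (domain, region — PK (trial_days, payload, ip) and explicit NOT NULL columns excluded).
Total: 3 + 5 + 2 = 10.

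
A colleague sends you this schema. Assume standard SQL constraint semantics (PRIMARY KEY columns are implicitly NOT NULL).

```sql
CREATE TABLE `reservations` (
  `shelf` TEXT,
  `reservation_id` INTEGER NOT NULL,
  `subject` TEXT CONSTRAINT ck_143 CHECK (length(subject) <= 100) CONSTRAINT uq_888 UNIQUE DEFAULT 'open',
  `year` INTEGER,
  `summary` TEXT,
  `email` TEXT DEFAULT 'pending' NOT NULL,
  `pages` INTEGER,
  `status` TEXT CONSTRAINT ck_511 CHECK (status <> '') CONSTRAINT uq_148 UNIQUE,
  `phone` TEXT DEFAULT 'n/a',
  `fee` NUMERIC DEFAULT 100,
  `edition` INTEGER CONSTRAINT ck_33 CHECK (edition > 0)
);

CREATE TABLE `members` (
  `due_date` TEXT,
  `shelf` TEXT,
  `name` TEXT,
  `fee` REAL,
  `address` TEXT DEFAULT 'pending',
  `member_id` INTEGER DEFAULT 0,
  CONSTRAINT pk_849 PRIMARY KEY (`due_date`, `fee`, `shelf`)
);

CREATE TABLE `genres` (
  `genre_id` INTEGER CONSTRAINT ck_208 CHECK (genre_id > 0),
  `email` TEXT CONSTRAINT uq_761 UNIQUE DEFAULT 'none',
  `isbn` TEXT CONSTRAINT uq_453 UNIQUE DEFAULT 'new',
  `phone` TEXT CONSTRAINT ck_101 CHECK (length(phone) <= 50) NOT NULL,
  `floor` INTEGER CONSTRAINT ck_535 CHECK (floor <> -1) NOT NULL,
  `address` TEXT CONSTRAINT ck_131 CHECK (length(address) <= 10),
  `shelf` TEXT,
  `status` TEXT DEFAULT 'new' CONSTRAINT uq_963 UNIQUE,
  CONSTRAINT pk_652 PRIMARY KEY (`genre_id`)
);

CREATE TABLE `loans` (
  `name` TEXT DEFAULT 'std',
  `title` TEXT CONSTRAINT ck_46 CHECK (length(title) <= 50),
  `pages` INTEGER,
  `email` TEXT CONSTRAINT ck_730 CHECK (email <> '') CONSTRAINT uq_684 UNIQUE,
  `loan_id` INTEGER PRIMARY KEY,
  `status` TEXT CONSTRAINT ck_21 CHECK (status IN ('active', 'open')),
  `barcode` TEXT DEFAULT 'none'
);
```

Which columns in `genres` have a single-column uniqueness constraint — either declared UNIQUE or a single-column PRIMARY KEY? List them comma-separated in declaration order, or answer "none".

- genre_id: single-column PRIMARY KEY → unique.
- email: declared UNIQUE → unique.
- isbn: declared UNIQUE → unique.
- phone: no UNIQUE or single-column PK constraint.
- floor: no UNIQUE or single-column PK constraint.
- address: no UNIQUE or single-column PK constraint.
- shelf: no UNIQUE or single-column PK constraint.
- status: declared UNIQUE → unique.

genre_id, email, isbn, status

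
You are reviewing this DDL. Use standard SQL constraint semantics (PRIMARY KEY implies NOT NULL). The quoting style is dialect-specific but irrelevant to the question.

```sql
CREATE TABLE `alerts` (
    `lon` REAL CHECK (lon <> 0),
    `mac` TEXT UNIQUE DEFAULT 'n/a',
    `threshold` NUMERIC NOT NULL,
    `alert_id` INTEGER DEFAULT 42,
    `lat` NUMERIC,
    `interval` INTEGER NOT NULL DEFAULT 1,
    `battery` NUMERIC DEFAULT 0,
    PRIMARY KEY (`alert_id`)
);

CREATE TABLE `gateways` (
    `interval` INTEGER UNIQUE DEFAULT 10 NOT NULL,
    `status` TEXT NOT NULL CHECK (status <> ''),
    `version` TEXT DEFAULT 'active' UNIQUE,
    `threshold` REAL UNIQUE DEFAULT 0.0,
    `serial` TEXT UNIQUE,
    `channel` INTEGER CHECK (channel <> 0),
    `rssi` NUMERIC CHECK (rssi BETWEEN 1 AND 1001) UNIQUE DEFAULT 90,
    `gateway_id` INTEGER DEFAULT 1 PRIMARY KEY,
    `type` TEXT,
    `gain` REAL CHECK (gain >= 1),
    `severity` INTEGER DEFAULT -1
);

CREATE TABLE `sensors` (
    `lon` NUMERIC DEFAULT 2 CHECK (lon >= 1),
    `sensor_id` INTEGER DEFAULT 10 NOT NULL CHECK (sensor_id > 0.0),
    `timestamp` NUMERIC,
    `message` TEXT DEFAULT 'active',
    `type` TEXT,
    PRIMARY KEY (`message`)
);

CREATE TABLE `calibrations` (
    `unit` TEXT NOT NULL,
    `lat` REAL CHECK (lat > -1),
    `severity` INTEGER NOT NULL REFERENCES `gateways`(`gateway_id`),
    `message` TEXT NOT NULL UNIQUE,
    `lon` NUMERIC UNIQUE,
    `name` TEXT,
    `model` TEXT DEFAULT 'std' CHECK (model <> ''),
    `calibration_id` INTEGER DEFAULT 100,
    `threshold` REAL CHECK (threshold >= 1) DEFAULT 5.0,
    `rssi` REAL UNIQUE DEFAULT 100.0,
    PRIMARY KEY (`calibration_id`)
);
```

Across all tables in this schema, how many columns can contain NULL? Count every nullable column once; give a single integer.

alerts: 4 nullable (lon, mac, lat, battery — PK (alert_id) and explicit NOT NULL columns excluded).
gateways: 8 nullable (version, threshold, serial, channel, rssi, type, gain, severity — PK (gateway_id) and explicit NOT NULL columns excluded).
sensors: 3 nullable (lon, timestamp, type — PK (message) and explicit NOT NULL columns excluded).
calibrations: 6 nullable (lat, lon, name, model, threshold, rssi — PK (calibration_id) and explicit NOT NULL columns excluded).
Total: 4 + 8 + 3 + 6 = 21.

21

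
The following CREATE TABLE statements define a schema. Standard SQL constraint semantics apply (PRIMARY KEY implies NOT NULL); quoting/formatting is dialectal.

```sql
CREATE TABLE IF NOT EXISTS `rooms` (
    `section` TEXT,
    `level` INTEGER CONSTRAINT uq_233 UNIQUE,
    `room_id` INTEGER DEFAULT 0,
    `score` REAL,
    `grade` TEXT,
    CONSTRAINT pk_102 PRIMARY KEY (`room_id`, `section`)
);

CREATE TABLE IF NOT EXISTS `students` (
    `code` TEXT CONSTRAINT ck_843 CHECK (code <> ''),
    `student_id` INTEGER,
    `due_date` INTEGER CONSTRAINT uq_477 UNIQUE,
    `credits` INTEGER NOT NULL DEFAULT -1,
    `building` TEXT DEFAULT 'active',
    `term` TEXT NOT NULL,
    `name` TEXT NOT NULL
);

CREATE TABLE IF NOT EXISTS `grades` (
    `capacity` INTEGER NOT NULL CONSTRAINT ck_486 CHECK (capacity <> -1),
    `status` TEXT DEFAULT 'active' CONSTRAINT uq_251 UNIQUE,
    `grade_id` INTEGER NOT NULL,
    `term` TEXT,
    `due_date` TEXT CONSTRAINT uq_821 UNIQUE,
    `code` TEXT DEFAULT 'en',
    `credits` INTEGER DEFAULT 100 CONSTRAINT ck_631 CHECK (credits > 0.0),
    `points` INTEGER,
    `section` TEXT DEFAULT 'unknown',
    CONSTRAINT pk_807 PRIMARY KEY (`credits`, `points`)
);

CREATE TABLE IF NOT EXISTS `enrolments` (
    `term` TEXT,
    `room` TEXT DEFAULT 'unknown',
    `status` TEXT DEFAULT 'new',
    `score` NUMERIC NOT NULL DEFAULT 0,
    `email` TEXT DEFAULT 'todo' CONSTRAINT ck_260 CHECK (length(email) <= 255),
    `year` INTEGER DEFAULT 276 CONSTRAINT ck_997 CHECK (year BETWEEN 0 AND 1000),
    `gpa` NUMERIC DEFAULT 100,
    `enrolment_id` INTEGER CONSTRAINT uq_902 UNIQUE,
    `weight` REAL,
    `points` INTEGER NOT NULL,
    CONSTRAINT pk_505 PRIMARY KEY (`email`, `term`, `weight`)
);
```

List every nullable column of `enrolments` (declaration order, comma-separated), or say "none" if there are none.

- term: part of the PRIMARY KEY, which implies NOT NULL → not nullable.
- room: DEFAULT only fills an omitted column; an explicit NULL is still allowed → nullable.
- status: DEFAULT only fills an omitted column; an explicit NULL is still allowed → nullable.
- score: declared NOT NULL → not nullable.
- email: part of the PRIMARY KEY, which implies NOT NULL → not nullable.
- year: CHECK does not forbid NULL (a CHECK constraint passes when its expression is NULL) → nullable.
- gpa: DEFAULT only fills an omitted column; an explicit NULL is still allowed → nullable.
- enrolment_id: UNIQUE does not imply NOT NULL → nullable.
- weight: part of the PRIMARY KEY, which implies NOT NULL → not nullable.
- points: declared NOT NULL → not nullable.

room, status, year, gpa, enrolment_id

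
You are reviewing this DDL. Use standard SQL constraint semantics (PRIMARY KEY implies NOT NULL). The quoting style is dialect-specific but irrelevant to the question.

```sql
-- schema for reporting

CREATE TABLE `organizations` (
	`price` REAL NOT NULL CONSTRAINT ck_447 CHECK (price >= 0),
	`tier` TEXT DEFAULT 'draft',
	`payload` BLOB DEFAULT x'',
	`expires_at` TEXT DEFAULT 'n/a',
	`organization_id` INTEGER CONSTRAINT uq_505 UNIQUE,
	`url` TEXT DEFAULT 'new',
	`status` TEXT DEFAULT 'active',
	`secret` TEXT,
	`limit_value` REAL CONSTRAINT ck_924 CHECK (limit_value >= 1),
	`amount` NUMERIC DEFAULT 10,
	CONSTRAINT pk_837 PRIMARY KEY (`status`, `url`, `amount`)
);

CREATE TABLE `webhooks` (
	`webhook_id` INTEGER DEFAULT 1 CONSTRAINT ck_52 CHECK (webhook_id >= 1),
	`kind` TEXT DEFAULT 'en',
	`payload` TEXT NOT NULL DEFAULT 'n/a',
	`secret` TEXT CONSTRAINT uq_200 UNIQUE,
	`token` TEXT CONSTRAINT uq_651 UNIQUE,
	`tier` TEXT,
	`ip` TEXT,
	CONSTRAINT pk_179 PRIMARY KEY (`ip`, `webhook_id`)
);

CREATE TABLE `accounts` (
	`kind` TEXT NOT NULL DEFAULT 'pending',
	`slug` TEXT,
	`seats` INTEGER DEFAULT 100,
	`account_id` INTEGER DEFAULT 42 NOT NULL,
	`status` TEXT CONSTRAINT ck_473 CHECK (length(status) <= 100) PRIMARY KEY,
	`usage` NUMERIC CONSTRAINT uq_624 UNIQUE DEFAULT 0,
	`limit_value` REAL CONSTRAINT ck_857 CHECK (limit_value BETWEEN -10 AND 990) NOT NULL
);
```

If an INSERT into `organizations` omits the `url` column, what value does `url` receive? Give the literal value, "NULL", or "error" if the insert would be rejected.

url has an explicit DEFAULT 'new'.
When the column is omitted from an INSERT, that default is used.

'new'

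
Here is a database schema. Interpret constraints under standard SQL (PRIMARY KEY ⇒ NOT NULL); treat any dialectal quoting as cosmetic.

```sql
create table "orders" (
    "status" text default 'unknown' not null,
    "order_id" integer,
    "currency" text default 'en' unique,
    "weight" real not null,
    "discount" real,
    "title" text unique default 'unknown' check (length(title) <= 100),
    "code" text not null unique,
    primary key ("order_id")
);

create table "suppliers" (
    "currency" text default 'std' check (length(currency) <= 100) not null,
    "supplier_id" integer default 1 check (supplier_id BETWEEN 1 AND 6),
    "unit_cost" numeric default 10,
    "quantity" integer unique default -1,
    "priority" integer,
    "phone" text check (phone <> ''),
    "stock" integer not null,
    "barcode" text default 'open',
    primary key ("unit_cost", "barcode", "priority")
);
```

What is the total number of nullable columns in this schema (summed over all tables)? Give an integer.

6

orders: 3 nullable (currency, discount, title — PK (order_id) and explicit NOT NULL columns excluded).
suppliers: 3 nullable (supplier_id, quantity, phone — PK (unit_cost, barcode, priority) and explicit NOT NULL columns excluded).
Total: 3 + 3 = 6.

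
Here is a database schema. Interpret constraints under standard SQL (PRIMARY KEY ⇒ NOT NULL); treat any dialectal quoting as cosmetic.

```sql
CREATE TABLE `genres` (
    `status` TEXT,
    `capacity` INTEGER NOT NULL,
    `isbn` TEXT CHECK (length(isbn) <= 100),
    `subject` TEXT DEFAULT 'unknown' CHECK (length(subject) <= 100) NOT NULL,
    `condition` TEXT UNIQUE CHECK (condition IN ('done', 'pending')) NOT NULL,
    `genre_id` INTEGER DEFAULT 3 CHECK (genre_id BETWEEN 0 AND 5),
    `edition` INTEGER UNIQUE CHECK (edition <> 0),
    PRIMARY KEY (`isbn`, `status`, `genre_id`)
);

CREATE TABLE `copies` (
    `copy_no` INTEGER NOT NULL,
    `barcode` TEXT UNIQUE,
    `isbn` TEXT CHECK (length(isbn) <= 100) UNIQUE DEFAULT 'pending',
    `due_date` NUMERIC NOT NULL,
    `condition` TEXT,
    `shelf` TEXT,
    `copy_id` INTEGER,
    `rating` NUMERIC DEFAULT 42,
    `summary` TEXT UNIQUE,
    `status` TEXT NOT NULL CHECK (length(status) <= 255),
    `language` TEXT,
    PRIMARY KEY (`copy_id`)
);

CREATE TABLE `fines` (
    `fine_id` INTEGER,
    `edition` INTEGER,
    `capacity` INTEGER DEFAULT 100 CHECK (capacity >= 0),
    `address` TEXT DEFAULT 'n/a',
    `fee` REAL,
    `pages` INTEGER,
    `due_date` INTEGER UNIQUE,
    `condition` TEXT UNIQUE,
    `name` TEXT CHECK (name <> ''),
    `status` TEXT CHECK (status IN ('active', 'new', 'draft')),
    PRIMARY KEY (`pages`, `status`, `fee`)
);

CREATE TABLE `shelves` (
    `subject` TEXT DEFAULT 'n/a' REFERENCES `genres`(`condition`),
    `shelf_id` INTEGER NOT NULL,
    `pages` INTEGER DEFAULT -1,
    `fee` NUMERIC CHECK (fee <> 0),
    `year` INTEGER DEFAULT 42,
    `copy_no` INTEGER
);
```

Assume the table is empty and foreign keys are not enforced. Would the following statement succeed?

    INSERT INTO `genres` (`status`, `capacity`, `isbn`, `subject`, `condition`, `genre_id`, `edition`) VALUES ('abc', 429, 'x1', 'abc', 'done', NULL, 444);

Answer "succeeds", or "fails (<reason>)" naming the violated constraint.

genre_id is explicitly set to NULL, but genre_id is part of the PRIMARY KEY (implied NOT NULL).

fails (NOT NULL on genre_id)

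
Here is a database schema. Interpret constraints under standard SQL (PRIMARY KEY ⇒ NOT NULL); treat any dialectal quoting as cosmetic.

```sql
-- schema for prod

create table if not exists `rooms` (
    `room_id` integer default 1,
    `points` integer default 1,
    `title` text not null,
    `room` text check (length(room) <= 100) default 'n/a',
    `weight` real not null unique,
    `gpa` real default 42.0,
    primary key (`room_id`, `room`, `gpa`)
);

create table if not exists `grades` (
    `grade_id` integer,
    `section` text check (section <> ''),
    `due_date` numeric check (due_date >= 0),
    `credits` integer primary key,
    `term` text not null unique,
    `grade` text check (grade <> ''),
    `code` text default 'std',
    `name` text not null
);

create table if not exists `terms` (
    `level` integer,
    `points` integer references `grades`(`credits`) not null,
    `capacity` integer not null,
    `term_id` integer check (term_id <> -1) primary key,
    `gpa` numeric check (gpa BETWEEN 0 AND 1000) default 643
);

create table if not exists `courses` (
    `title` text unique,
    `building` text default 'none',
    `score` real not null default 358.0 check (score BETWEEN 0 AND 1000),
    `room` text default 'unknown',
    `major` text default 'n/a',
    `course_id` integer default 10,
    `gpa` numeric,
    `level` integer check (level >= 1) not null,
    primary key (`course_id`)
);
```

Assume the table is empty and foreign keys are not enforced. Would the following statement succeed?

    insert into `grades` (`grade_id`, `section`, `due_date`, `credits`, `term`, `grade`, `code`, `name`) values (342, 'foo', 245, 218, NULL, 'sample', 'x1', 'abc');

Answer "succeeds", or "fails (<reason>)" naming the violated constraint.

term is explicitly set to NULL, but term is declared NOT NULL.

fails (NOT NULL on term)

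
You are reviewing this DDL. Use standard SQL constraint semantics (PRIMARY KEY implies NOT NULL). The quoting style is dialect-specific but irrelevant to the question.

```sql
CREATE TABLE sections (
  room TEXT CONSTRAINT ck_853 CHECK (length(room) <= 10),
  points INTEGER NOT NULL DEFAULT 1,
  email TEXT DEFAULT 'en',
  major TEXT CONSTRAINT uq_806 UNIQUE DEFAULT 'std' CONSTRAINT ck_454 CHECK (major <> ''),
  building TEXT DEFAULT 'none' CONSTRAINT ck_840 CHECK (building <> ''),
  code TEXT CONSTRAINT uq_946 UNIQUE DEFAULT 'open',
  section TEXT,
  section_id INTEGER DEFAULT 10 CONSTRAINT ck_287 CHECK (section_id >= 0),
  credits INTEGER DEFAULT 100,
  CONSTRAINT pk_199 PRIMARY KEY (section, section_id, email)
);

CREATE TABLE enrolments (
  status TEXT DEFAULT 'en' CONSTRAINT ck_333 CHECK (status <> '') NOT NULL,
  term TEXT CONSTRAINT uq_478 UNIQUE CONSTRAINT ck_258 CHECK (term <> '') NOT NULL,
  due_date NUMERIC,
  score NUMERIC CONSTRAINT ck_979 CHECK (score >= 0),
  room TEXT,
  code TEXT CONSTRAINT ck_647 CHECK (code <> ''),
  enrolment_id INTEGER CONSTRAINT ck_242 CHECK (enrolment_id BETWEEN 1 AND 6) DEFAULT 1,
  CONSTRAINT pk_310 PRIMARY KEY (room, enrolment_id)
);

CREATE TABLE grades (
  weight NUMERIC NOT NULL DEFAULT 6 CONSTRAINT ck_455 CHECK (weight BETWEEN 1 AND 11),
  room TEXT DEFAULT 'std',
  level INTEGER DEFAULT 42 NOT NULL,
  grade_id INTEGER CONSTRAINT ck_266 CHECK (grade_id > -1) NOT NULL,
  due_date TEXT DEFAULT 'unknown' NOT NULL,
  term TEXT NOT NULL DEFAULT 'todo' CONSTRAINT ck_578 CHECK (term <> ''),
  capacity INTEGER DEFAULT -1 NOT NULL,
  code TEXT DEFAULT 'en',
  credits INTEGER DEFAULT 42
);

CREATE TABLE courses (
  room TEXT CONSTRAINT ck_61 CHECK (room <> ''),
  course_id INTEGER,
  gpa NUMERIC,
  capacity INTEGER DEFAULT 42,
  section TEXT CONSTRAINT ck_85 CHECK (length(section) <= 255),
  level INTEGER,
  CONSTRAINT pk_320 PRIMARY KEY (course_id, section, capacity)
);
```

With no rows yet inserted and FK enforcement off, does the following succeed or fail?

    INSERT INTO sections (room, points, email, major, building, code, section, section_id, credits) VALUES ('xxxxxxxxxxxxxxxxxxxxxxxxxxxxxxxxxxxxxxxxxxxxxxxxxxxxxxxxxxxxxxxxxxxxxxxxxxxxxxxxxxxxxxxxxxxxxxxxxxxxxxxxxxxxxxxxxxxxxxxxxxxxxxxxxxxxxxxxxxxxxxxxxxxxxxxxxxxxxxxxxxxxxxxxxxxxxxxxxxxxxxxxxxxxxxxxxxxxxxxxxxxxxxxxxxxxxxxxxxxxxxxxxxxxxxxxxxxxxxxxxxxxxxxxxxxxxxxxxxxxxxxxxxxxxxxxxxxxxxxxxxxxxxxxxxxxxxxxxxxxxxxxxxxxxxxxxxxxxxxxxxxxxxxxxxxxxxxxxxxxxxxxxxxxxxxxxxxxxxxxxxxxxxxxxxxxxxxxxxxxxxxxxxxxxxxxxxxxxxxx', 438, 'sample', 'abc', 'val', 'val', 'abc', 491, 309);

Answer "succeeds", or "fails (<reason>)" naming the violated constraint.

fails (CHECK on room)

The value 'xxxxxxxxxxxxxxxxxxxxxxxxxxxxxxxxxxxxxxxxxxxxxxxxxxxxxxxxxxxxxxxxxxxxxxxxxxxxxxxxxxxxxxxxxxxxxxxxxxxxxxxxxxxxxxxxxxxxxxxxxxxxxxxxxxxxxxxxxxxxxxxxxxxxxxxxxxxxxxxxxxxxxxxxxxxxxxxxxxxxxxxxxxxxxxxxxxxxxxxxxxxxxxxxxxxxxxxxxxxxxxxxxxxxxxxxxxxxxxxxxxxxxxxxxxxxxxxxxxxxxxxxxxxxxxxxxxxxxxxxxxxxxxxxxxxxxxxxxxxxxxxxxxxxxxxxxxxxxxxxxxxxxxxxxxxxxxxxxxxxxxxxxxxxxxxxxxxxxxxxxxxxxxxxxxxxxxxxxxxxxxxxxxxxxxxxxxxxxxxx' for room violates CHECK (length(room) <= 10).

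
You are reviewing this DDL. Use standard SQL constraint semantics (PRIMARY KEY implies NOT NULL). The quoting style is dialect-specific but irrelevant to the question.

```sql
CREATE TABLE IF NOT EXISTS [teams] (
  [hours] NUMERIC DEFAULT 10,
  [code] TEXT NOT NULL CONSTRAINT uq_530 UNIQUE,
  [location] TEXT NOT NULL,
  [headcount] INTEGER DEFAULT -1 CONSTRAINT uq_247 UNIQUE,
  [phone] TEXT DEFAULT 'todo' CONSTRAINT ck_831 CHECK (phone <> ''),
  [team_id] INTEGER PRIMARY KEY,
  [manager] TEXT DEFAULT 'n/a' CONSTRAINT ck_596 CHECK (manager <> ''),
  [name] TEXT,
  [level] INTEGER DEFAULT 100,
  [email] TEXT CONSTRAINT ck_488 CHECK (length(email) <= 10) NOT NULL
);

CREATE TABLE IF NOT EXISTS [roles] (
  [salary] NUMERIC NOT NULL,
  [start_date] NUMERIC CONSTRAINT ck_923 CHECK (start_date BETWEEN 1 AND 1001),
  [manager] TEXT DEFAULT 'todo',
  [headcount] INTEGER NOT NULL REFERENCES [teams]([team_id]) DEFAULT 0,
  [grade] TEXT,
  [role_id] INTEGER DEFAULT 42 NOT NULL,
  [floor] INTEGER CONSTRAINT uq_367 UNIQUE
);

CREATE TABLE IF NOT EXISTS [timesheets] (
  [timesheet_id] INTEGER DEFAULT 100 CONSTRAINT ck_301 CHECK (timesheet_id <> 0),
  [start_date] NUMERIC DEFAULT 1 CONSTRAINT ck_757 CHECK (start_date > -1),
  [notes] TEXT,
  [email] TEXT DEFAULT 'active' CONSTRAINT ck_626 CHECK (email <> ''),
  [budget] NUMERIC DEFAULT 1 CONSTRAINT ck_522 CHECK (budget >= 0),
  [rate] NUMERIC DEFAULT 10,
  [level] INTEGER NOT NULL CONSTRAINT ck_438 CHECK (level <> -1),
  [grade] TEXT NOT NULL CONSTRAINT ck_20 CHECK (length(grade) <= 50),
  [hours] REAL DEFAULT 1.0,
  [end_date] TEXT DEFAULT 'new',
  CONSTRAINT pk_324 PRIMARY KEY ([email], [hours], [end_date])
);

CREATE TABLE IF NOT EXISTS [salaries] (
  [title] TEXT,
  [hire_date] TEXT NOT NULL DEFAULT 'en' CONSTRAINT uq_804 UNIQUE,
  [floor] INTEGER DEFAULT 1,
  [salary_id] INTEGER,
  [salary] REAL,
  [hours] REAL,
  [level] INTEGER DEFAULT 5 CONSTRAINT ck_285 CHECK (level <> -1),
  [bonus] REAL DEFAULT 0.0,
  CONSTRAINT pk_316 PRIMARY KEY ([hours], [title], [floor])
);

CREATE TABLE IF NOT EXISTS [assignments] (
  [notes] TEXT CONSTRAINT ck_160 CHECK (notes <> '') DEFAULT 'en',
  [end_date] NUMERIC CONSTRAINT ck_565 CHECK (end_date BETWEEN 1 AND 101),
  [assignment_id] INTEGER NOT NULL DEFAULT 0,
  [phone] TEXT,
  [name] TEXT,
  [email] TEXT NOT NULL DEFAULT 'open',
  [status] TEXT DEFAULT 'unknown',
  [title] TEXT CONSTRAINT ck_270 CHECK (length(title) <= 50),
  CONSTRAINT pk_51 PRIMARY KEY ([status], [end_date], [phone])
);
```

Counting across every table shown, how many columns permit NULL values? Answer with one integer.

teams: 6 nullable (hours, headcount, phone, manager, name, level — PK (team_id) and explicit NOT NULL columns excluded).
roles: 4 nullable (start_date, manager, grade, floor — PK none and explicit NOT NULL columns excluded).
timesheets: 5 nullable (timesheet_id, start_date, notes, budget, rate — PK (email, hours, end_date) and explicit NOT NULL columns excluded).
salaries: 4 nullable (salary_id, salary, level, bonus — PK (hours, title, floor) and explicit NOT NULL columns excluded).
assignments: 3 nullable (notes, name, title — PK (status, end_date, phone) and explicit NOT NULL columns excluded).
Total: 6 + 4 + 5 + 4 + 3 = 22.

22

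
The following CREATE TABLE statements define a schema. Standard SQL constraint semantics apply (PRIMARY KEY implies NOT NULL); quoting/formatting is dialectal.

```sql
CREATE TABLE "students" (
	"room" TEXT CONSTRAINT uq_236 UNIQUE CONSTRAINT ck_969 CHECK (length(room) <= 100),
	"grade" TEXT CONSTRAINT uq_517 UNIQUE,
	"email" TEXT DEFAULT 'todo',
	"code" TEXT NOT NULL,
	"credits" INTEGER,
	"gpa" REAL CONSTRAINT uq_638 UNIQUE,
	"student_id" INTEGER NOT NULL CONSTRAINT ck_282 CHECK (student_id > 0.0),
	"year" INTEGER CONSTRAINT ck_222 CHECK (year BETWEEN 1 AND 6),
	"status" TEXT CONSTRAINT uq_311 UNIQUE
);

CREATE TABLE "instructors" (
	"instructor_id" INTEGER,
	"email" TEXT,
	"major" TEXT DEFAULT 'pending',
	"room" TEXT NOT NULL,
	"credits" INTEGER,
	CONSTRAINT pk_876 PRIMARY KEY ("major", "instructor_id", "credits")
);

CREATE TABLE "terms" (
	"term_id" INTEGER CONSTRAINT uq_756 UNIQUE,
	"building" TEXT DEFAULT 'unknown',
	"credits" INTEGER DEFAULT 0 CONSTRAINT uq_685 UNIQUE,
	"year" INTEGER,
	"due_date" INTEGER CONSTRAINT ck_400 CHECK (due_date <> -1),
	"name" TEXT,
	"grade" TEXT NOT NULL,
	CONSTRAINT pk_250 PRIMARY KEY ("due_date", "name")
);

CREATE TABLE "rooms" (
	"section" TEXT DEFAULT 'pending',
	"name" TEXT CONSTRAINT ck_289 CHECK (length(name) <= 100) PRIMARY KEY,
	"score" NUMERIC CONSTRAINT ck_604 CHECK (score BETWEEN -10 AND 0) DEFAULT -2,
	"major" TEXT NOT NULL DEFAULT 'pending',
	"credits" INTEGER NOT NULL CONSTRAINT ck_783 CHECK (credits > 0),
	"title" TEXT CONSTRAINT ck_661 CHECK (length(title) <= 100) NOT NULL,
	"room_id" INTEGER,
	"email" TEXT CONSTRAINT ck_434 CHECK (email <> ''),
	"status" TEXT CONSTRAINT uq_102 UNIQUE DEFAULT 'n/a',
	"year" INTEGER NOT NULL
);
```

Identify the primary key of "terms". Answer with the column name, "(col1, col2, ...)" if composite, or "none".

A table-level PRIMARY KEY clause names 2 columns: due_date, name.
This is a composite key — the combination is unique, not each column individually.

(due_date, name)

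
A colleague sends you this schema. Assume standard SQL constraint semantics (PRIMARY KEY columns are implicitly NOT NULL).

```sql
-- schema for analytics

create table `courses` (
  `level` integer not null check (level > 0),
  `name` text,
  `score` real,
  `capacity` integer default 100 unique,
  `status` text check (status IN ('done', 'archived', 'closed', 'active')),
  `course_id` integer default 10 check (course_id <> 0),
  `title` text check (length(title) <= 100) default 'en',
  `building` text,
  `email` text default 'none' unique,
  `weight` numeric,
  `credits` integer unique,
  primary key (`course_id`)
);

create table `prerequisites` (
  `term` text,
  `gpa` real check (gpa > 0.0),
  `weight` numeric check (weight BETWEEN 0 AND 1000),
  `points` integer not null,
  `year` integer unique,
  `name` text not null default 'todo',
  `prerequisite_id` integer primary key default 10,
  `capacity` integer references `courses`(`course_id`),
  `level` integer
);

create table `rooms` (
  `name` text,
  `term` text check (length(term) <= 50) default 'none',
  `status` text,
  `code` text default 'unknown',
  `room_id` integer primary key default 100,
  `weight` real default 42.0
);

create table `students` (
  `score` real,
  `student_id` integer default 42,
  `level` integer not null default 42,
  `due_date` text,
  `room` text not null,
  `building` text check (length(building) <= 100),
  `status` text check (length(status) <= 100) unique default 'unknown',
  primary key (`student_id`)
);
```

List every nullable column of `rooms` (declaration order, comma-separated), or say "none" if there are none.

- name: no NOT NULL constraint applies → nullable.
- term: CHECK does not forbid NULL (a CHECK constraint passes when its expression is NULL) → nullable.
- status: no NOT NULL constraint applies → nullable.
- code: DEFAULT only fills an omitted column; an explicit NULL is still allowed → nullable.
- room_id: part of the PRIMARY KEY, which implies NOT NULL → not nullable.
- weight: DEFAULT only fills an omitted column; an explicit NULL is still allowed → nullable.

name, term, status, code, weight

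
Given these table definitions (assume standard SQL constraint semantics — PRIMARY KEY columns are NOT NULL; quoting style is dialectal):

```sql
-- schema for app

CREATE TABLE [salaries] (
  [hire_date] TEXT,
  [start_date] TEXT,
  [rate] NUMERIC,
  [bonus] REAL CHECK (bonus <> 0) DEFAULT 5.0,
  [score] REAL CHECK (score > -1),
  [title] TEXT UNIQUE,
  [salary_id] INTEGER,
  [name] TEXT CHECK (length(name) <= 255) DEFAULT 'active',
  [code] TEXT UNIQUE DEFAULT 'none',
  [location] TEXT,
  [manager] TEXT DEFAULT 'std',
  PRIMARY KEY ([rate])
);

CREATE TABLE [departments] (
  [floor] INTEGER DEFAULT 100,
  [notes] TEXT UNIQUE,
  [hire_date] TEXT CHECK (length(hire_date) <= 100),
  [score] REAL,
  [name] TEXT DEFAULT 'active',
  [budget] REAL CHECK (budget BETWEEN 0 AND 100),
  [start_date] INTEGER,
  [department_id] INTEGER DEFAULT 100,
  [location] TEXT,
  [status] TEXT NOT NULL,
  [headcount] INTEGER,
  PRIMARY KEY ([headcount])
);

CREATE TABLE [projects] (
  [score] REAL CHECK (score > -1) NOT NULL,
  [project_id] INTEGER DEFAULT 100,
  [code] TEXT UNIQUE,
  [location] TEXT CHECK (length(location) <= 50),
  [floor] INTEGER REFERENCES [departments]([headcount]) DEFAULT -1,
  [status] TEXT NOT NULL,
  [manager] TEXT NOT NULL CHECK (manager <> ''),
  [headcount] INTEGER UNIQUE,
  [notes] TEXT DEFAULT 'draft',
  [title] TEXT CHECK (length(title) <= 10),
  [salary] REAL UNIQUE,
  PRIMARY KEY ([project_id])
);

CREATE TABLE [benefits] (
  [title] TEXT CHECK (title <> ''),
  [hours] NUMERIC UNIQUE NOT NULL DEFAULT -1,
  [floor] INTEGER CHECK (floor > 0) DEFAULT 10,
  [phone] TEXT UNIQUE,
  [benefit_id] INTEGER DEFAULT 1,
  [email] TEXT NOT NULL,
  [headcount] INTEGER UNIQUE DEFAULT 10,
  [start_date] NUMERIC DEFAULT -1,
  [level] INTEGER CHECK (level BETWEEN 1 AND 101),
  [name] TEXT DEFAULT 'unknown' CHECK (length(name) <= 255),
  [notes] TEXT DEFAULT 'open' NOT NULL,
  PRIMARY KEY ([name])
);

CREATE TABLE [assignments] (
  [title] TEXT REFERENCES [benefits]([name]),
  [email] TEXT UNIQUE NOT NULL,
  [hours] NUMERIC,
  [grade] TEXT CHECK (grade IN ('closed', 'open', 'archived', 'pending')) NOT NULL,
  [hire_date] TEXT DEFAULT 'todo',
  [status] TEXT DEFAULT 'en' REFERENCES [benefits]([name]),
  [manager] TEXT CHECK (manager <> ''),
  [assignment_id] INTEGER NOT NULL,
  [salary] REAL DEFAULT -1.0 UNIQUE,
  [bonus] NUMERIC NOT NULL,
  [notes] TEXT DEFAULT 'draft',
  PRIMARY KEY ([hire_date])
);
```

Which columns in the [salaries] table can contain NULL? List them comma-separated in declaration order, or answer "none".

- hire_date: no NOT NULL constraint applies → nullable.
- start_date: no NOT NULL constraint applies → nullable.
- rate: part of the PRIMARY KEY, which implies NOT NULL → not nullable.
- bonus: CHECK does not forbid NULL (a CHECK constraint passes when its expression is NULL) → nullable.
- score: CHECK does not forbid NULL (a CHECK constraint passes when its expression is NULL) → nullable.
- title: UNIQUE does not imply NOT NULL → nullable.
- salary_id: no NOT NULL constraint applies → nullable.
- name: CHECK does not forbid NULL (a CHECK constraint passes when its expression is NULL) → nullable.
- code: UNIQUE does not imply NOT NULL → nullable.
- location: no NOT NULL constraint applies → nullable.
- manager: DEFAULT only fills an omitted column; an explicit NULL is still allowed → nullable.

hire_date, start_date, bonus, score, title, salary_id, name, code, location, manager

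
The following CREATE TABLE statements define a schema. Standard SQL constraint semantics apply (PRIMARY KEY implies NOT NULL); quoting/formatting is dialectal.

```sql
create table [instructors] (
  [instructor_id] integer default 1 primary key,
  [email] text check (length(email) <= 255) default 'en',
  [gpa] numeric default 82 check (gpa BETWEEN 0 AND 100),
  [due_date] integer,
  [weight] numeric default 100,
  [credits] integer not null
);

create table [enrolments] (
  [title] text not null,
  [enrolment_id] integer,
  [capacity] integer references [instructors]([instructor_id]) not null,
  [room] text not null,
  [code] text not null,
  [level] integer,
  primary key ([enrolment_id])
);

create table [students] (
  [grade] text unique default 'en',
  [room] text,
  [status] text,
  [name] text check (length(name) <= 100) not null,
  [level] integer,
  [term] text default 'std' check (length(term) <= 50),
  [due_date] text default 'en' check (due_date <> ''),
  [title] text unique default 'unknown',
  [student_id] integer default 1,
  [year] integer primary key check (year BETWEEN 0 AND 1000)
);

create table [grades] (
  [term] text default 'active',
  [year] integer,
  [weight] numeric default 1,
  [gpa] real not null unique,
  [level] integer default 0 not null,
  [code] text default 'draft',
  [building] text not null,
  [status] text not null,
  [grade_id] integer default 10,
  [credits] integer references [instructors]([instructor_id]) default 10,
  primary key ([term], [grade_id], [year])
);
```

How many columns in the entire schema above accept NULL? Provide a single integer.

instructors: 4 nullable (email, gpa, due_date, weight — PK (instructor_id) and explicit NOT NULL columns excluded).
enrolments: 1 nullable (level — PK (enrolment_id) and explicit NOT NULL columns excluded).
students: 8 nullable (grade, room, status, level, term, due_date, title, student_id — PK (year) and explicit NOT NULL columns excluded).
grades: 3 nullable (weight, code, credits — PK (term, grade_id, year) and explicit NOT NULL columns excluded).
Total: 4 + 1 + 8 + 3 = 16.

16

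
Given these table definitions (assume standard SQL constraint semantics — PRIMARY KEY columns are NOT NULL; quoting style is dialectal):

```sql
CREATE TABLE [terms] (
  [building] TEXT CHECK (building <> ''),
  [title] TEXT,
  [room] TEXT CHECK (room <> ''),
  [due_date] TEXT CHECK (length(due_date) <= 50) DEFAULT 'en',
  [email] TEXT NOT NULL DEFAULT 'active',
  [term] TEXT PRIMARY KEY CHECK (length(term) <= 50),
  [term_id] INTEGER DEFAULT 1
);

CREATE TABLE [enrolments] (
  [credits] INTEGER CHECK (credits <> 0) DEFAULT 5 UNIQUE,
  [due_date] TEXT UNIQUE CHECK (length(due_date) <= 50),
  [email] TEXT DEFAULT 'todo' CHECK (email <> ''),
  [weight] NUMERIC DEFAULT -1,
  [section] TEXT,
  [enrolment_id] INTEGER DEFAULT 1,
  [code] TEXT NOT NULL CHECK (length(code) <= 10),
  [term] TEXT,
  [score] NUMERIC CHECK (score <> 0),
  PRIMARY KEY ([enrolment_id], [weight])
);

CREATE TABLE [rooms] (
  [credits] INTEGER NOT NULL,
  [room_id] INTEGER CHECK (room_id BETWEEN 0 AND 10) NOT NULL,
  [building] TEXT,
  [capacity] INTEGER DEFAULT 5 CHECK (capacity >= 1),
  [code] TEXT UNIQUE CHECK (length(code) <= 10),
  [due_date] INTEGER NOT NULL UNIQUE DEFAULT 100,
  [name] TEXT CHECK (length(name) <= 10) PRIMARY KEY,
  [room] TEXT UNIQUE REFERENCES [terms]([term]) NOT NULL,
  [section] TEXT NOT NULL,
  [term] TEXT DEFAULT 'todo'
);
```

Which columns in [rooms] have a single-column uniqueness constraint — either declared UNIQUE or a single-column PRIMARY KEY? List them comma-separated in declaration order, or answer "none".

- credits: no UNIQUE or single-column PK constraint.
- room_id: no UNIQUE or single-column PK constraint.
- building: no UNIQUE or single-column PK constraint.
- capacity: no UNIQUE or single-column PK constraint.
- code: declared UNIQUE → unique.
- due_date: declared UNIQUE → unique.
- name: single-column PRIMARY KEY → unique.
- room: declared UNIQUE → unique.
- section: no UNIQUE or single-column PK constraint.
- term: no UNIQUE or single-column PK constraint.

code, due_date, name, room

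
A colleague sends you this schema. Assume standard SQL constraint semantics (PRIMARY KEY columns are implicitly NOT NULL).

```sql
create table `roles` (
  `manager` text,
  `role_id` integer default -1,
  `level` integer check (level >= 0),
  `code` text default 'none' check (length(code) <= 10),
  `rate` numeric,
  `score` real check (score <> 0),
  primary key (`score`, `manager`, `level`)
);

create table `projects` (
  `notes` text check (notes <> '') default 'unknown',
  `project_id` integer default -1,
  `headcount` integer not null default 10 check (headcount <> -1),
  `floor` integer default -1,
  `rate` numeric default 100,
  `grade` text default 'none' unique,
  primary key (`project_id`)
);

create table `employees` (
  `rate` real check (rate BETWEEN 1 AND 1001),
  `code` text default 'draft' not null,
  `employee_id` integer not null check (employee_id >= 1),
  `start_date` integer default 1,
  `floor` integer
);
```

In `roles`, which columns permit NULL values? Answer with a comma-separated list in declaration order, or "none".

- manager: part of the PRIMARY KEY, which implies NOT NULL → not nullable.
- role_id: DEFAULT only fills an omitted column; an explicit NULL is still allowed → nullable.
- level: part of the PRIMARY KEY, which implies NOT NULL → not nullable.
- code: CHECK does not forbid NULL (a CHECK constraint passes when its expression is NULL) → nullable.
- rate: no NOT NULL constraint applies → nullable.
- score: part of the PRIMARY KEY, which implies NOT NULL → not nullable.

role_id, code, rate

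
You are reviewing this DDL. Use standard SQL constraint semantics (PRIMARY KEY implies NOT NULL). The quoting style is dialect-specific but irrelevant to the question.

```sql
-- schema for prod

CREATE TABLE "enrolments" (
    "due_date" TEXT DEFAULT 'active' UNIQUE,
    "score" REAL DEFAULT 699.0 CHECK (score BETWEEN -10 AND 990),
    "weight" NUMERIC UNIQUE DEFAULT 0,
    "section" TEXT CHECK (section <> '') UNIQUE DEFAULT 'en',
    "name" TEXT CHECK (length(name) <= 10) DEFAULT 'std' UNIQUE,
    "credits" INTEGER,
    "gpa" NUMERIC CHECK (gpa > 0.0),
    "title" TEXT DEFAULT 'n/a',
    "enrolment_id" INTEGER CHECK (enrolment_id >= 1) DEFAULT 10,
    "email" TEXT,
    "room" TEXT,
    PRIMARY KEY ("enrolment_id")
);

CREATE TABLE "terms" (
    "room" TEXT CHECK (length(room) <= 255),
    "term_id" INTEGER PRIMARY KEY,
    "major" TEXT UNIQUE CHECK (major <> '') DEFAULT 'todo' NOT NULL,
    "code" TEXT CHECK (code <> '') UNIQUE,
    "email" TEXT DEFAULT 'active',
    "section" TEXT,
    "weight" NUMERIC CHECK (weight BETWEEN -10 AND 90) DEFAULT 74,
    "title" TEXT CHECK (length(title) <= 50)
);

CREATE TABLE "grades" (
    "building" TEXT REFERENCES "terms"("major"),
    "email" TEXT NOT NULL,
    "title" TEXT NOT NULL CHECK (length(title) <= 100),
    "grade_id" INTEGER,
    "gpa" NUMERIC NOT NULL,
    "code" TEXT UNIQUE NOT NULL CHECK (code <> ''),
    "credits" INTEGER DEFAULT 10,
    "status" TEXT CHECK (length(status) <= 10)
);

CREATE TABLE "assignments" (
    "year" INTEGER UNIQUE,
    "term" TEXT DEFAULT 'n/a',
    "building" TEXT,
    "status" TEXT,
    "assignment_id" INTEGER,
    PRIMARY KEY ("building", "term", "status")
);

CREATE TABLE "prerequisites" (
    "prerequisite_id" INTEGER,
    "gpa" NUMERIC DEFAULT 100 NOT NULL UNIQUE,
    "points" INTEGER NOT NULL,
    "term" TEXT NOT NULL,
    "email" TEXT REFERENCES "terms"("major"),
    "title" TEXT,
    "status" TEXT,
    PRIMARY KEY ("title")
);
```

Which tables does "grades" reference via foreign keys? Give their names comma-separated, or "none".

terms

- building REFERENCES terms(major).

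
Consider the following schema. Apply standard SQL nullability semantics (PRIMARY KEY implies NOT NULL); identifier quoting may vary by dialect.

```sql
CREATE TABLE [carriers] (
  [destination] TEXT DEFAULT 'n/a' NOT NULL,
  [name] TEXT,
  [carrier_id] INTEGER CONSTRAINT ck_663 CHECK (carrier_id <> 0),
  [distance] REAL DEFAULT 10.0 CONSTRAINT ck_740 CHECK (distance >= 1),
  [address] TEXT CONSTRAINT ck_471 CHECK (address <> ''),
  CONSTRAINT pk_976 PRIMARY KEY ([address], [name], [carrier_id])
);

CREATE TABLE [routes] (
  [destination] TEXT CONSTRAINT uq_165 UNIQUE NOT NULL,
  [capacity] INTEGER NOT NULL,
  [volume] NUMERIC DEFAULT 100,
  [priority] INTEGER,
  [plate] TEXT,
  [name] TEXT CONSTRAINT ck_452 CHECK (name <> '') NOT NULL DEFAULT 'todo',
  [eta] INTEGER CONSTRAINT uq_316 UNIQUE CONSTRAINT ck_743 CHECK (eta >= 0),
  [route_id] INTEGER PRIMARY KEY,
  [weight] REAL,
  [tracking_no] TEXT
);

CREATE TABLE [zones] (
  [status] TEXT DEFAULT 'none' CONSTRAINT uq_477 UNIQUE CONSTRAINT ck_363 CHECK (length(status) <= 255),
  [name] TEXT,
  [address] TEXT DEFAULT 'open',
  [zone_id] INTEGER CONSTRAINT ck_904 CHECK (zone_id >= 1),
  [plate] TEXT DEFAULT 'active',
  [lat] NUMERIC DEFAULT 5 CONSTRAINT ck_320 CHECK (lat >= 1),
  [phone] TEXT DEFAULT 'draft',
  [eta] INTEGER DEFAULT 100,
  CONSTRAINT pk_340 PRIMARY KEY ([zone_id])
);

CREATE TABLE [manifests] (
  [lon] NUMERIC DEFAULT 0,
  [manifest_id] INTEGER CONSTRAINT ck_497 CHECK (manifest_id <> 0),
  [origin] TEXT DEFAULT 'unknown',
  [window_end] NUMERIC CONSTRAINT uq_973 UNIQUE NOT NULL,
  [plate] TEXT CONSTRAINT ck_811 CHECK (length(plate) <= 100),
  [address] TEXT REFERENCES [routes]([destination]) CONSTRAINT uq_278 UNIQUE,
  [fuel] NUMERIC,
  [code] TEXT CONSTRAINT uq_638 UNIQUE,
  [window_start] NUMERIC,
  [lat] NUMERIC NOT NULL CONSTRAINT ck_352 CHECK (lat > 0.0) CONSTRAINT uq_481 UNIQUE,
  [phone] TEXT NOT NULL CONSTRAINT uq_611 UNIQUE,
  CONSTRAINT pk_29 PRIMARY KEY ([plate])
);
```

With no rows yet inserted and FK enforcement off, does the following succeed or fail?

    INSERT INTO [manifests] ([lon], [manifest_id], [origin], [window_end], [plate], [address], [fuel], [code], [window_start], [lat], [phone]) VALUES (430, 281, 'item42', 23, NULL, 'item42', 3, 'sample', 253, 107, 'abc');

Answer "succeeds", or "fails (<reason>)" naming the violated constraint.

fails (NOT NULL on plate)

plate is explicitly set to NULL, but plate is part of the PRIMARY KEY (implied NOT NULL).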